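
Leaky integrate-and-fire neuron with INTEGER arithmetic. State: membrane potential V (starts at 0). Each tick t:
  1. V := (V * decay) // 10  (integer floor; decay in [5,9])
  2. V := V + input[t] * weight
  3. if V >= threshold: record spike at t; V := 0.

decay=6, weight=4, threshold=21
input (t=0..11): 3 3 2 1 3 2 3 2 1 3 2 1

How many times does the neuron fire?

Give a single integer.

t=0: input=3 -> V=12
t=1: input=3 -> V=19
t=2: input=2 -> V=19
t=3: input=1 -> V=15
t=4: input=3 -> V=0 FIRE
t=5: input=2 -> V=8
t=6: input=3 -> V=16
t=7: input=2 -> V=17
t=8: input=1 -> V=14
t=9: input=3 -> V=20
t=10: input=2 -> V=20
t=11: input=1 -> V=16

Answer: 1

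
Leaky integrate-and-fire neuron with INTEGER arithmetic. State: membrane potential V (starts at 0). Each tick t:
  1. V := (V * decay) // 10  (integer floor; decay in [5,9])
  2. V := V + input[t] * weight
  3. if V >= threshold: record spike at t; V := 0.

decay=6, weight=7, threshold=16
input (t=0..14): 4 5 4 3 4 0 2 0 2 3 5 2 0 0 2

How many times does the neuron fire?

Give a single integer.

Answer: 9

Derivation:
t=0: input=4 -> V=0 FIRE
t=1: input=5 -> V=0 FIRE
t=2: input=4 -> V=0 FIRE
t=3: input=3 -> V=0 FIRE
t=4: input=4 -> V=0 FIRE
t=5: input=0 -> V=0
t=6: input=2 -> V=14
t=7: input=0 -> V=8
t=8: input=2 -> V=0 FIRE
t=9: input=3 -> V=0 FIRE
t=10: input=5 -> V=0 FIRE
t=11: input=2 -> V=14
t=12: input=0 -> V=8
t=13: input=0 -> V=4
t=14: input=2 -> V=0 FIRE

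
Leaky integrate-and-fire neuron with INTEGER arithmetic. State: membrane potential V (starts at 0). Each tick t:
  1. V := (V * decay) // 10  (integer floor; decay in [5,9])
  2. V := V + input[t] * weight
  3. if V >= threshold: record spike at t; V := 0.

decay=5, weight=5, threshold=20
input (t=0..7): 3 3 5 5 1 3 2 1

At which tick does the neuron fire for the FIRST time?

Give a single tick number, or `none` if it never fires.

Answer: 1

Derivation:
t=0: input=3 -> V=15
t=1: input=3 -> V=0 FIRE
t=2: input=5 -> V=0 FIRE
t=3: input=5 -> V=0 FIRE
t=4: input=1 -> V=5
t=5: input=3 -> V=17
t=6: input=2 -> V=18
t=7: input=1 -> V=14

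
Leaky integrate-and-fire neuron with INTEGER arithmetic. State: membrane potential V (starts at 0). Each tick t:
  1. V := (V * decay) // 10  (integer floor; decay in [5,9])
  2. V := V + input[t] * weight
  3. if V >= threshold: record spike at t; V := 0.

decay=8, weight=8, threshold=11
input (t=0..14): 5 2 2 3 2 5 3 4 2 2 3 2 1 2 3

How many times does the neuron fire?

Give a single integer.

t=0: input=5 -> V=0 FIRE
t=1: input=2 -> V=0 FIRE
t=2: input=2 -> V=0 FIRE
t=3: input=3 -> V=0 FIRE
t=4: input=2 -> V=0 FIRE
t=5: input=5 -> V=0 FIRE
t=6: input=3 -> V=0 FIRE
t=7: input=4 -> V=0 FIRE
t=8: input=2 -> V=0 FIRE
t=9: input=2 -> V=0 FIRE
t=10: input=3 -> V=0 FIRE
t=11: input=2 -> V=0 FIRE
t=12: input=1 -> V=8
t=13: input=2 -> V=0 FIRE
t=14: input=3 -> V=0 FIRE

Answer: 14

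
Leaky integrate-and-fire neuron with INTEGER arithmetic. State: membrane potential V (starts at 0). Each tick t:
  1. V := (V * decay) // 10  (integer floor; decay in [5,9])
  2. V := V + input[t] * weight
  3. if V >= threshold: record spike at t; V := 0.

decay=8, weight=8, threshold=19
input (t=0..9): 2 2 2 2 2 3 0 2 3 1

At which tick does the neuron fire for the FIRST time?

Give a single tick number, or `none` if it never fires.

Answer: 1

Derivation:
t=0: input=2 -> V=16
t=1: input=2 -> V=0 FIRE
t=2: input=2 -> V=16
t=3: input=2 -> V=0 FIRE
t=4: input=2 -> V=16
t=5: input=3 -> V=0 FIRE
t=6: input=0 -> V=0
t=7: input=2 -> V=16
t=8: input=3 -> V=0 FIRE
t=9: input=1 -> V=8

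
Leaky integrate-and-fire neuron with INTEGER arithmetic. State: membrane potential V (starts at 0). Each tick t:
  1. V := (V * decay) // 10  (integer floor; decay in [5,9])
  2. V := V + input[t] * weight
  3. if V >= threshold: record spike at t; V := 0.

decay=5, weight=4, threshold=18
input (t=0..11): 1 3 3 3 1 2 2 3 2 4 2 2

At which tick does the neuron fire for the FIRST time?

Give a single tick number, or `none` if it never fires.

Answer: 2

Derivation:
t=0: input=1 -> V=4
t=1: input=3 -> V=14
t=2: input=3 -> V=0 FIRE
t=3: input=3 -> V=12
t=4: input=1 -> V=10
t=5: input=2 -> V=13
t=6: input=2 -> V=14
t=7: input=3 -> V=0 FIRE
t=8: input=2 -> V=8
t=9: input=4 -> V=0 FIRE
t=10: input=2 -> V=8
t=11: input=2 -> V=12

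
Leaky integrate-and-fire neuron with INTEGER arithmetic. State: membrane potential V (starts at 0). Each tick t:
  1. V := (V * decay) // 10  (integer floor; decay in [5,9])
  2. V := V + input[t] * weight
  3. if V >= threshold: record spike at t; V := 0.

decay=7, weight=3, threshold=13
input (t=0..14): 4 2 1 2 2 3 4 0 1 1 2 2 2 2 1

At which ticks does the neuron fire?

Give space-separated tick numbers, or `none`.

t=0: input=4 -> V=12
t=1: input=2 -> V=0 FIRE
t=2: input=1 -> V=3
t=3: input=2 -> V=8
t=4: input=2 -> V=11
t=5: input=3 -> V=0 FIRE
t=6: input=4 -> V=12
t=7: input=0 -> V=8
t=8: input=1 -> V=8
t=9: input=1 -> V=8
t=10: input=2 -> V=11
t=11: input=2 -> V=0 FIRE
t=12: input=2 -> V=6
t=13: input=2 -> V=10
t=14: input=1 -> V=10

Answer: 1 5 11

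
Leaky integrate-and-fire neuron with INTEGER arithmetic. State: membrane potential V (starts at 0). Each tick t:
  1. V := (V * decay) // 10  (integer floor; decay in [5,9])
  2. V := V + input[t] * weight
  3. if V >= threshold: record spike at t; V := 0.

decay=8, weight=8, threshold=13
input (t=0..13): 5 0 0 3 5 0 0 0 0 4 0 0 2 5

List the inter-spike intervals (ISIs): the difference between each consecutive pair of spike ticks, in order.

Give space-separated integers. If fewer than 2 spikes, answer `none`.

t=0: input=5 -> V=0 FIRE
t=1: input=0 -> V=0
t=2: input=0 -> V=0
t=3: input=3 -> V=0 FIRE
t=4: input=5 -> V=0 FIRE
t=5: input=0 -> V=0
t=6: input=0 -> V=0
t=7: input=0 -> V=0
t=8: input=0 -> V=0
t=9: input=4 -> V=0 FIRE
t=10: input=0 -> V=0
t=11: input=0 -> V=0
t=12: input=2 -> V=0 FIRE
t=13: input=5 -> V=0 FIRE

Answer: 3 1 5 3 1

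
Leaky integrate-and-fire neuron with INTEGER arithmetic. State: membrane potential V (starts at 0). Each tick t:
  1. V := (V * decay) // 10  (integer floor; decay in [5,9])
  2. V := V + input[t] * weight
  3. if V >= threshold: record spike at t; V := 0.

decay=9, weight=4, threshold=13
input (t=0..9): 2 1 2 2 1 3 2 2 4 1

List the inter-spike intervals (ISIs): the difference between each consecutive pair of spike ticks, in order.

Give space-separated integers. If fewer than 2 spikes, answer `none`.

t=0: input=2 -> V=8
t=1: input=1 -> V=11
t=2: input=2 -> V=0 FIRE
t=3: input=2 -> V=8
t=4: input=1 -> V=11
t=5: input=3 -> V=0 FIRE
t=6: input=2 -> V=8
t=7: input=2 -> V=0 FIRE
t=8: input=4 -> V=0 FIRE
t=9: input=1 -> V=4

Answer: 3 2 1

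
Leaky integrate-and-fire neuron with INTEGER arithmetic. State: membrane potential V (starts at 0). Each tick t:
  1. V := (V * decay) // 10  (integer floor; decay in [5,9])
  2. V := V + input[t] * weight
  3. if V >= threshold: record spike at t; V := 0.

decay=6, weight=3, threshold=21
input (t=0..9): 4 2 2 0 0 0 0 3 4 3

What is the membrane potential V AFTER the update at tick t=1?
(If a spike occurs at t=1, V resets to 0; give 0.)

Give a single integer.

t=0: input=4 -> V=12
t=1: input=2 -> V=13
t=2: input=2 -> V=13
t=3: input=0 -> V=7
t=4: input=0 -> V=4
t=5: input=0 -> V=2
t=6: input=0 -> V=1
t=7: input=3 -> V=9
t=8: input=4 -> V=17
t=9: input=3 -> V=19

Answer: 13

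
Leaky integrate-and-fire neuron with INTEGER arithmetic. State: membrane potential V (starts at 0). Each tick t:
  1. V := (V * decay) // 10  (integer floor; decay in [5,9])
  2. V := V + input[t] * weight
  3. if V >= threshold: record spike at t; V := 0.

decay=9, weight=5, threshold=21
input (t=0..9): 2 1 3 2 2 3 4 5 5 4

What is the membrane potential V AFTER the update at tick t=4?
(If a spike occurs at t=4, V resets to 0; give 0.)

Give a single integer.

Answer: 19

Derivation:
t=0: input=2 -> V=10
t=1: input=1 -> V=14
t=2: input=3 -> V=0 FIRE
t=3: input=2 -> V=10
t=4: input=2 -> V=19
t=5: input=3 -> V=0 FIRE
t=6: input=4 -> V=20
t=7: input=5 -> V=0 FIRE
t=8: input=5 -> V=0 FIRE
t=9: input=4 -> V=20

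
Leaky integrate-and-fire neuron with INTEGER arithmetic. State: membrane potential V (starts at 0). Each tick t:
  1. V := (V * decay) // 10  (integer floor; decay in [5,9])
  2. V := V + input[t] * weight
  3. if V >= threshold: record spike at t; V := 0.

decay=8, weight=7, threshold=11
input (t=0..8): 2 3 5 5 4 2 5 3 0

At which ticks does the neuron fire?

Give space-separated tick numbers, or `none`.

t=0: input=2 -> V=0 FIRE
t=1: input=3 -> V=0 FIRE
t=2: input=5 -> V=0 FIRE
t=3: input=5 -> V=0 FIRE
t=4: input=4 -> V=0 FIRE
t=5: input=2 -> V=0 FIRE
t=6: input=5 -> V=0 FIRE
t=7: input=3 -> V=0 FIRE
t=8: input=0 -> V=0

Answer: 0 1 2 3 4 5 6 7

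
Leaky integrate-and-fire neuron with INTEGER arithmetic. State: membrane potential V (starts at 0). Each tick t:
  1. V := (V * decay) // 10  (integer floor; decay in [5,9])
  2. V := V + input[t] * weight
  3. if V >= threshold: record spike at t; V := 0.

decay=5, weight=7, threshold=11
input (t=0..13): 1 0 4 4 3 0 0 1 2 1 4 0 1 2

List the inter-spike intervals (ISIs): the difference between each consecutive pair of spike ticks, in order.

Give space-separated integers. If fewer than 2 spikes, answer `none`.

t=0: input=1 -> V=7
t=1: input=0 -> V=3
t=2: input=4 -> V=0 FIRE
t=3: input=4 -> V=0 FIRE
t=4: input=3 -> V=0 FIRE
t=5: input=0 -> V=0
t=6: input=0 -> V=0
t=7: input=1 -> V=7
t=8: input=2 -> V=0 FIRE
t=9: input=1 -> V=7
t=10: input=4 -> V=0 FIRE
t=11: input=0 -> V=0
t=12: input=1 -> V=7
t=13: input=2 -> V=0 FIRE

Answer: 1 1 4 2 3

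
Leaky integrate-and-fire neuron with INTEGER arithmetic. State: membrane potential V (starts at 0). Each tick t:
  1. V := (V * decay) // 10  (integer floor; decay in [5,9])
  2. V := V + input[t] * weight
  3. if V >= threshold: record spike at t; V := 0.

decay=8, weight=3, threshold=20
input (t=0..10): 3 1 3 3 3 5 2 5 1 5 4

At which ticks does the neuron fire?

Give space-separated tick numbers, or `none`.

Answer: 3 5 9

Derivation:
t=0: input=3 -> V=9
t=1: input=1 -> V=10
t=2: input=3 -> V=17
t=3: input=3 -> V=0 FIRE
t=4: input=3 -> V=9
t=5: input=5 -> V=0 FIRE
t=6: input=2 -> V=6
t=7: input=5 -> V=19
t=8: input=1 -> V=18
t=9: input=5 -> V=0 FIRE
t=10: input=4 -> V=12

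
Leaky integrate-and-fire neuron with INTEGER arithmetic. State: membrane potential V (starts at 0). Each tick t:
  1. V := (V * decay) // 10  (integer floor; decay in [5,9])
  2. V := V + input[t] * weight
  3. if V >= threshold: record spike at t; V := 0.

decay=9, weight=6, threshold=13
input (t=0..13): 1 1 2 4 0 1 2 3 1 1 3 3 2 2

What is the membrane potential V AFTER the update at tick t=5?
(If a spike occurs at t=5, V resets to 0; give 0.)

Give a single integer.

t=0: input=1 -> V=6
t=1: input=1 -> V=11
t=2: input=2 -> V=0 FIRE
t=3: input=4 -> V=0 FIRE
t=4: input=0 -> V=0
t=5: input=1 -> V=6
t=6: input=2 -> V=0 FIRE
t=7: input=3 -> V=0 FIRE
t=8: input=1 -> V=6
t=9: input=1 -> V=11
t=10: input=3 -> V=0 FIRE
t=11: input=3 -> V=0 FIRE
t=12: input=2 -> V=12
t=13: input=2 -> V=0 FIRE

Answer: 6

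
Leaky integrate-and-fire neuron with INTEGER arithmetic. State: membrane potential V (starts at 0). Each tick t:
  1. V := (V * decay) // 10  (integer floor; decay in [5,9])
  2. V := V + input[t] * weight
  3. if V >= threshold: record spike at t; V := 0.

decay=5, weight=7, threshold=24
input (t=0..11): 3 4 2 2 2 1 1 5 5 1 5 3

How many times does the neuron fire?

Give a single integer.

t=0: input=3 -> V=21
t=1: input=4 -> V=0 FIRE
t=2: input=2 -> V=14
t=3: input=2 -> V=21
t=4: input=2 -> V=0 FIRE
t=5: input=1 -> V=7
t=6: input=1 -> V=10
t=7: input=5 -> V=0 FIRE
t=8: input=5 -> V=0 FIRE
t=9: input=1 -> V=7
t=10: input=5 -> V=0 FIRE
t=11: input=3 -> V=21

Answer: 5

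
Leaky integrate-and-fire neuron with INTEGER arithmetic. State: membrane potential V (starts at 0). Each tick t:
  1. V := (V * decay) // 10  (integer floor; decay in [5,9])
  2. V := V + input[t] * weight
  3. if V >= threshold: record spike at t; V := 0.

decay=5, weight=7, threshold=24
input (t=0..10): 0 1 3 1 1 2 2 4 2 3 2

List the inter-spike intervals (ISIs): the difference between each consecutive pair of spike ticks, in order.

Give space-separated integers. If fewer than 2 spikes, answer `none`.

t=0: input=0 -> V=0
t=1: input=1 -> V=7
t=2: input=3 -> V=0 FIRE
t=3: input=1 -> V=7
t=4: input=1 -> V=10
t=5: input=2 -> V=19
t=6: input=2 -> V=23
t=7: input=4 -> V=0 FIRE
t=8: input=2 -> V=14
t=9: input=3 -> V=0 FIRE
t=10: input=2 -> V=14

Answer: 5 2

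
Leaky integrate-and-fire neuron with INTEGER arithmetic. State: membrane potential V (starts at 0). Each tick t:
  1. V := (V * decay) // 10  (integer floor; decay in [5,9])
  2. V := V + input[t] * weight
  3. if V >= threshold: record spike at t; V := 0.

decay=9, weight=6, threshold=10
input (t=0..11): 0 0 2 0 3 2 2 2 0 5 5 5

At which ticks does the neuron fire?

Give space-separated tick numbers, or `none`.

Answer: 2 4 5 6 7 9 10 11

Derivation:
t=0: input=0 -> V=0
t=1: input=0 -> V=0
t=2: input=2 -> V=0 FIRE
t=3: input=0 -> V=0
t=4: input=3 -> V=0 FIRE
t=5: input=2 -> V=0 FIRE
t=6: input=2 -> V=0 FIRE
t=7: input=2 -> V=0 FIRE
t=8: input=0 -> V=0
t=9: input=5 -> V=0 FIRE
t=10: input=5 -> V=0 FIRE
t=11: input=5 -> V=0 FIRE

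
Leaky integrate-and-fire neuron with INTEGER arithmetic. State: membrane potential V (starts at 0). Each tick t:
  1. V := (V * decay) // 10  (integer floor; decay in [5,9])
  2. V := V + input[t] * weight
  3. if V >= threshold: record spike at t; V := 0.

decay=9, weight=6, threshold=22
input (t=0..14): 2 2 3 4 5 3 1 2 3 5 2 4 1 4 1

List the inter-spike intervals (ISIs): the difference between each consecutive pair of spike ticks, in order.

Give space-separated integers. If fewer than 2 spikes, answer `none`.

Answer: 2 1 2 2 1 2 2

Derivation:
t=0: input=2 -> V=12
t=1: input=2 -> V=0 FIRE
t=2: input=3 -> V=18
t=3: input=4 -> V=0 FIRE
t=4: input=5 -> V=0 FIRE
t=5: input=3 -> V=18
t=6: input=1 -> V=0 FIRE
t=7: input=2 -> V=12
t=8: input=3 -> V=0 FIRE
t=9: input=5 -> V=0 FIRE
t=10: input=2 -> V=12
t=11: input=4 -> V=0 FIRE
t=12: input=1 -> V=6
t=13: input=4 -> V=0 FIRE
t=14: input=1 -> V=6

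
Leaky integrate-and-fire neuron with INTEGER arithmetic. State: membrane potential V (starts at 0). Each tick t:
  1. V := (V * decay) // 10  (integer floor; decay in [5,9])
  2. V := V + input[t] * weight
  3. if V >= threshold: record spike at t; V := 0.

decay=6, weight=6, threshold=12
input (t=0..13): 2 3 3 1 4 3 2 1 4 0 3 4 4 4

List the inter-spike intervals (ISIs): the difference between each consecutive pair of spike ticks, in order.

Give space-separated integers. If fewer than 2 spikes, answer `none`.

Answer: 1 1 2 1 1 2 2 1 1 1

Derivation:
t=0: input=2 -> V=0 FIRE
t=1: input=3 -> V=0 FIRE
t=2: input=3 -> V=0 FIRE
t=3: input=1 -> V=6
t=4: input=4 -> V=0 FIRE
t=5: input=3 -> V=0 FIRE
t=6: input=2 -> V=0 FIRE
t=7: input=1 -> V=6
t=8: input=4 -> V=0 FIRE
t=9: input=0 -> V=0
t=10: input=3 -> V=0 FIRE
t=11: input=4 -> V=0 FIRE
t=12: input=4 -> V=0 FIRE
t=13: input=4 -> V=0 FIRE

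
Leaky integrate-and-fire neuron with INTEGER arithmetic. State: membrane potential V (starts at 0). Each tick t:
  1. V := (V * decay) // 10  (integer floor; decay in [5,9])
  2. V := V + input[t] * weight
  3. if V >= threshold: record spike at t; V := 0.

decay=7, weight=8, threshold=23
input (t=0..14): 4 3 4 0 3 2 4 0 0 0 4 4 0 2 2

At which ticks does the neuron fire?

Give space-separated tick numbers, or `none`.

t=0: input=4 -> V=0 FIRE
t=1: input=3 -> V=0 FIRE
t=2: input=4 -> V=0 FIRE
t=3: input=0 -> V=0
t=4: input=3 -> V=0 FIRE
t=5: input=2 -> V=16
t=6: input=4 -> V=0 FIRE
t=7: input=0 -> V=0
t=8: input=0 -> V=0
t=9: input=0 -> V=0
t=10: input=4 -> V=0 FIRE
t=11: input=4 -> V=0 FIRE
t=12: input=0 -> V=0
t=13: input=2 -> V=16
t=14: input=2 -> V=0 FIRE

Answer: 0 1 2 4 6 10 11 14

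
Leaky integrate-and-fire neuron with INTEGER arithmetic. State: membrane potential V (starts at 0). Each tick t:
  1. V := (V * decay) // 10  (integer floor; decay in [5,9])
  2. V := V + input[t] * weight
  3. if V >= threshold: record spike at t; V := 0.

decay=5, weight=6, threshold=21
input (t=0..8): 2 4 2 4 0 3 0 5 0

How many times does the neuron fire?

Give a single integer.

Answer: 3

Derivation:
t=0: input=2 -> V=12
t=1: input=4 -> V=0 FIRE
t=2: input=2 -> V=12
t=3: input=4 -> V=0 FIRE
t=4: input=0 -> V=0
t=5: input=3 -> V=18
t=6: input=0 -> V=9
t=7: input=5 -> V=0 FIRE
t=8: input=0 -> V=0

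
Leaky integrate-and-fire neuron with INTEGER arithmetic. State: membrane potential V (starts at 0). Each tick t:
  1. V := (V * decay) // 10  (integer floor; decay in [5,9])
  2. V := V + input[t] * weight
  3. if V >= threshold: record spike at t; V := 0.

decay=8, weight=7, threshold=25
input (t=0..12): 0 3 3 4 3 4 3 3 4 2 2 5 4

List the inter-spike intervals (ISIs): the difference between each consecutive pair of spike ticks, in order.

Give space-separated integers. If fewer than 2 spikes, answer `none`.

t=0: input=0 -> V=0
t=1: input=3 -> V=21
t=2: input=3 -> V=0 FIRE
t=3: input=4 -> V=0 FIRE
t=4: input=3 -> V=21
t=5: input=4 -> V=0 FIRE
t=6: input=3 -> V=21
t=7: input=3 -> V=0 FIRE
t=8: input=4 -> V=0 FIRE
t=9: input=2 -> V=14
t=10: input=2 -> V=0 FIRE
t=11: input=5 -> V=0 FIRE
t=12: input=4 -> V=0 FIRE

Answer: 1 2 2 1 2 1 1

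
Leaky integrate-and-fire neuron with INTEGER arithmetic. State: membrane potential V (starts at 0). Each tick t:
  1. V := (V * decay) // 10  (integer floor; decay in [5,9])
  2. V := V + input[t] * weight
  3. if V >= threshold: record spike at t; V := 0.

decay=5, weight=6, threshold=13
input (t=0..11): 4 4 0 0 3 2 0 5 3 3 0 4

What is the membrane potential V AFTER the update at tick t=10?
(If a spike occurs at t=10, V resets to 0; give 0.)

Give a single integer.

Answer: 0

Derivation:
t=0: input=4 -> V=0 FIRE
t=1: input=4 -> V=0 FIRE
t=2: input=0 -> V=0
t=3: input=0 -> V=0
t=4: input=3 -> V=0 FIRE
t=5: input=2 -> V=12
t=6: input=0 -> V=6
t=7: input=5 -> V=0 FIRE
t=8: input=3 -> V=0 FIRE
t=9: input=3 -> V=0 FIRE
t=10: input=0 -> V=0
t=11: input=4 -> V=0 FIRE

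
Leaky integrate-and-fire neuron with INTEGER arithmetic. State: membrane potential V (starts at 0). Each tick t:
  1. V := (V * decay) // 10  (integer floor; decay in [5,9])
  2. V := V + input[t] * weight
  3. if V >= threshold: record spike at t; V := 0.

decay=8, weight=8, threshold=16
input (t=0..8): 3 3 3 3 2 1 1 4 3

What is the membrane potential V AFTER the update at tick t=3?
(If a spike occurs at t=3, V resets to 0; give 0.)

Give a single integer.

Answer: 0

Derivation:
t=0: input=3 -> V=0 FIRE
t=1: input=3 -> V=0 FIRE
t=2: input=3 -> V=0 FIRE
t=3: input=3 -> V=0 FIRE
t=4: input=2 -> V=0 FIRE
t=5: input=1 -> V=8
t=6: input=1 -> V=14
t=7: input=4 -> V=0 FIRE
t=8: input=3 -> V=0 FIRE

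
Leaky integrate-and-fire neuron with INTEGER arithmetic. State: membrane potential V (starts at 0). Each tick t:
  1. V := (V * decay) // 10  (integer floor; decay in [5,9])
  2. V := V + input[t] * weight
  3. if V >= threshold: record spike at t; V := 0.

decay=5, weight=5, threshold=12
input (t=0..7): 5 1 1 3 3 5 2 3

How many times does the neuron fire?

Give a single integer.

t=0: input=5 -> V=0 FIRE
t=1: input=1 -> V=5
t=2: input=1 -> V=7
t=3: input=3 -> V=0 FIRE
t=4: input=3 -> V=0 FIRE
t=5: input=5 -> V=0 FIRE
t=6: input=2 -> V=10
t=7: input=3 -> V=0 FIRE

Answer: 5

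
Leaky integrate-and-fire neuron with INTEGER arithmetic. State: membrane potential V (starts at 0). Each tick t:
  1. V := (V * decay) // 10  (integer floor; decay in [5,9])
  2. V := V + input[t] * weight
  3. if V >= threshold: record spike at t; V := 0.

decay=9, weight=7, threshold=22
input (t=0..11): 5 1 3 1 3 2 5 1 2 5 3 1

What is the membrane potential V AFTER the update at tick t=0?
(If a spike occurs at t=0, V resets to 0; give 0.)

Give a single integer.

t=0: input=5 -> V=0 FIRE
t=1: input=1 -> V=7
t=2: input=3 -> V=0 FIRE
t=3: input=1 -> V=7
t=4: input=3 -> V=0 FIRE
t=5: input=2 -> V=14
t=6: input=5 -> V=0 FIRE
t=7: input=1 -> V=7
t=8: input=2 -> V=20
t=9: input=5 -> V=0 FIRE
t=10: input=3 -> V=21
t=11: input=1 -> V=0 FIRE

Answer: 0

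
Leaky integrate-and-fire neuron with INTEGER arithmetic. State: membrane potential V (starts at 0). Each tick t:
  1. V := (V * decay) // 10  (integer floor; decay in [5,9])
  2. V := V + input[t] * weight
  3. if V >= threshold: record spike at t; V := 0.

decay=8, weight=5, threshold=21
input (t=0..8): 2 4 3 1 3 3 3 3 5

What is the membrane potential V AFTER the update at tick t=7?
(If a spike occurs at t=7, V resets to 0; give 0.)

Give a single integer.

Answer: 15

Derivation:
t=0: input=2 -> V=10
t=1: input=4 -> V=0 FIRE
t=2: input=3 -> V=15
t=3: input=1 -> V=17
t=4: input=3 -> V=0 FIRE
t=5: input=3 -> V=15
t=6: input=3 -> V=0 FIRE
t=7: input=3 -> V=15
t=8: input=5 -> V=0 FIRE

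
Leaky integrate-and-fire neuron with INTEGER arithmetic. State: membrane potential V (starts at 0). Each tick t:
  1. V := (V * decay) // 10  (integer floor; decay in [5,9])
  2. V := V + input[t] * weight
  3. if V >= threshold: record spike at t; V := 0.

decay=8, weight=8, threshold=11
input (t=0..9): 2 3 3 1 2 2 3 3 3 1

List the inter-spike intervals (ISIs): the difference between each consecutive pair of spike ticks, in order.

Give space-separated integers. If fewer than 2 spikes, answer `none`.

Answer: 1 1 2 1 1 1 1

Derivation:
t=0: input=2 -> V=0 FIRE
t=1: input=3 -> V=0 FIRE
t=2: input=3 -> V=0 FIRE
t=3: input=1 -> V=8
t=4: input=2 -> V=0 FIRE
t=5: input=2 -> V=0 FIRE
t=6: input=3 -> V=0 FIRE
t=7: input=3 -> V=0 FIRE
t=8: input=3 -> V=0 FIRE
t=9: input=1 -> V=8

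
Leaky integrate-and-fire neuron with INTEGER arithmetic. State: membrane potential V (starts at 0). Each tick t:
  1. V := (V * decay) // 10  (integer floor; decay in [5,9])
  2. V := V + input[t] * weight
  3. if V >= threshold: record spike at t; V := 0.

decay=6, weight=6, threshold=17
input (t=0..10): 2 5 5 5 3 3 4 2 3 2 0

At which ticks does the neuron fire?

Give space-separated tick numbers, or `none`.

Answer: 1 2 3 4 5 6 8

Derivation:
t=0: input=2 -> V=12
t=1: input=5 -> V=0 FIRE
t=2: input=5 -> V=0 FIRE
t=3: input=5 -> V=0 FIRE
t=4: input=3 -> V=0 FIRE
t=5: input=3 -> V=0 FIRE
t=6: input=4 -> V=0 FIRE
t=7: input=2 -> V=12
t=8: input=3 -> V=0 FIRE
t=9: input=2 -> V=12
t=10: input=0 -> V=7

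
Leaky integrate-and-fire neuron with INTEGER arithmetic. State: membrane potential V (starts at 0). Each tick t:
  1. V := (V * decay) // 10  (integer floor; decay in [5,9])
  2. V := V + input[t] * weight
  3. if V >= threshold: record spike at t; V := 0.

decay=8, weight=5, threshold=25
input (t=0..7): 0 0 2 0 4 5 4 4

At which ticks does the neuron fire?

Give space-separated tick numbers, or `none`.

t=0: input=0 -> V=0
t=1: input=0 -> V=0
t=2: input=2 -> V=10
t=3: input=0 -> V=8
t=4: input=4 -> V=0 FIRE
t=5: input=5 -> V=0 FIRE
t=6: input=4 -> V=20
t=7: input=4 -> V=0 FIRE

Answer: 4 5 7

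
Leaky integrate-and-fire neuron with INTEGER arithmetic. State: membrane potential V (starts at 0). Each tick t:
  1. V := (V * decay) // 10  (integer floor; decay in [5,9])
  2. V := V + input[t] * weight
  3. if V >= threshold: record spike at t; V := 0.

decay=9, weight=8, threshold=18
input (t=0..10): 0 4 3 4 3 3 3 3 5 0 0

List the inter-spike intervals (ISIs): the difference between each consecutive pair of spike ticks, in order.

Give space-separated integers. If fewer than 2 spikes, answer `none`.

t=0: input=0 -> V=0
t=1: input=4 -> V=0 FIRE
t=2: input=3 -> V=0 FIRE
t=3: input=4 -> V=0 FIRE
t=4: input=3 -> V=0 FIRE
t=5: input=3 -> V=0 FIRE
t=6: input=3 -> V=0 FIRE
t=7: input=3 -> V=0 FIRE
t=8: input=5 -> V=0 FIRE
t=9: input=0 -> V=0
t=10: input=0 -> V=0

Answer: 1 1 1 1 1 1 1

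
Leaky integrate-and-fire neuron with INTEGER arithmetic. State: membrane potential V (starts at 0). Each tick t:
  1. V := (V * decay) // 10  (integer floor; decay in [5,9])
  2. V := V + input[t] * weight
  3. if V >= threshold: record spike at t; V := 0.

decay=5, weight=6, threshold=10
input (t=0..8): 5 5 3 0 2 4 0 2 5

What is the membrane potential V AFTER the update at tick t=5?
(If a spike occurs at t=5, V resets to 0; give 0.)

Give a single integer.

Answer: 0

Derivation:
t=0: input=5 -> V=0 FIRE
t=1: input=5 -> V=0 FIRE
t=2: input=3 -> V=0 FIRE
t=3: input=0 -> V=0
t=4: input=2 -> V=0 FIRE
t=5: input=4 -> V=0 FIRE
t=6: input=0 -> V=0
t=7: input=2 -> V=0 FIRE
t=8: input=5 -> V=0 FIRE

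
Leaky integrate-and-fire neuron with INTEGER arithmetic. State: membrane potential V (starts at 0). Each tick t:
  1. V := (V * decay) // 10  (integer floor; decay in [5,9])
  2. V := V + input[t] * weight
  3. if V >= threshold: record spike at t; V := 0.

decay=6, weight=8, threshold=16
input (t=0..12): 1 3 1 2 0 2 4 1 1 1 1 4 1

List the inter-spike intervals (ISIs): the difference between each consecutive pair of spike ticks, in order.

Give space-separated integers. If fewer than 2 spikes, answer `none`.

t=0: input=1 -> V=8
t=1: input=3 -> V=0 FIRE
t=2: input=1 -> V=8
t=3: input=2 -> V=0 FIRE
t=4: input=0 -> V=0
t=5: input=2 -> V=0 FIRE
t=6: input=4 -> V=0 FIRE
t=7: input=1 -> V=8
t=8: input=1 -> V=12
t=9: input=1 -> V=15
t=10: input=1 -> V=0 FIRE
t=11: input=4 -> V=0 FIRE
t=12: input=1 -> V=8

Answer: 2 2 1 4 1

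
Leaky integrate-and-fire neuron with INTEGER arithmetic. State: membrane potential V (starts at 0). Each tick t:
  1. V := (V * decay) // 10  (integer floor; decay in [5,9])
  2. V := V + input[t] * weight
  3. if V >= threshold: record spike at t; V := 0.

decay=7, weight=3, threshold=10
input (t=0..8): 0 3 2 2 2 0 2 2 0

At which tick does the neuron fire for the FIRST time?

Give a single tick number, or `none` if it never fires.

t=0: input=0 -> V=0
t=1: input=3 -> V=9
t=2: input=2 -> V=0 FIRE
t=3: input=2 -> V=6
t=4: input=2 -> V=0 FIRE
t=5: input=0 -> V=0
t=6: input=2 -> V=6
t=7: input=2 -> V=0 FIRE
t=8: input=0 -> V=0

Answer: 2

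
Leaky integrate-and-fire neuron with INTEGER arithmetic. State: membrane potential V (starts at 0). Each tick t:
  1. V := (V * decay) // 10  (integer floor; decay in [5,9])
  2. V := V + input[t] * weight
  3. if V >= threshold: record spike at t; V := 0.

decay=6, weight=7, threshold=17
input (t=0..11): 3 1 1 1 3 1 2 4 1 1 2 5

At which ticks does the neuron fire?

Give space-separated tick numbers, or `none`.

t=0: input=3 -> V=0 FIRE
t=1: input=1 -> V=7
t=2: input=1 -> V=11
t=3: input=1 -> V=13
t=4: input=3 -> V=0 FIRE
t=5: input=1 -> V=7
t=6: input=2 -> V=0 FIRE
t=7: input=4 -> V=0 FIRE
t=8: input=1 -> V=7
t=9: input=1 -> V=11
t=10: input=2 -> V=0 FIRE
t=11: input=5 -> V=0 FIRE

Answer: 0 4 6 7 10 11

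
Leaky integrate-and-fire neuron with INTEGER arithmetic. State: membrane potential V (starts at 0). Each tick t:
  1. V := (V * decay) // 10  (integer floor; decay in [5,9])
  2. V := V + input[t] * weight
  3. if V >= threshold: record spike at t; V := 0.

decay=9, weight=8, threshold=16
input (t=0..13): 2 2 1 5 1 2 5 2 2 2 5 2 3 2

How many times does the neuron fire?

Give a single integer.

t=0: input=2 -> V=0 FIRE
t=1: input=2 -> V=0 FIRE
t=2: input=1 -> V=8
t=3: input=5 -> V=0 FIRE
t=4: input=1 -> V=8
t=5: input=2 -> V=0 FIRE
t=6: input=5 -> V=0 FIRE
t=7: input=2 -> V=0 FIRE
t=8: input=2 -> V=0 FIRE
t=9: input=2 -> V=0 FIRE
t=10: input=5 -> V=0 FIRE
t=11: input=2 -> V=0 FIRE
t=12: input=3 -> V=0 FIRE
t=13: input=2 -> V=0 FIRE

Answer: 12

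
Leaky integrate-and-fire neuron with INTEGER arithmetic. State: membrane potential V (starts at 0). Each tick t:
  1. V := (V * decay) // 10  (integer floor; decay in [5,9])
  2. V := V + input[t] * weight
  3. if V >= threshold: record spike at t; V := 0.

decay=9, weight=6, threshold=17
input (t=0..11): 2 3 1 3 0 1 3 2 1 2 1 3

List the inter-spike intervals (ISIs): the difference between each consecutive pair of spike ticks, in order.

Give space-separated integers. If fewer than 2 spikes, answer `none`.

t=0: input=2 -> V=12
t=1: input=3 -> V=0 FIRE
t=2: input=1 -> V=6
t=3: input=3 -> V=0 FIRE
t=4: input=0 -> V=0
t=5: input=1 -> V=6
t=6: input=3 -> V=0 FIRE
t=7: input=2 -> V=12
t=8: input=1 -> V=16
t=9: input=2 -> V=0 FIRE
t=10: input=1 -> V=6
t=11: input=3 -> V=0 FIRE

Answer: 2 3 3 2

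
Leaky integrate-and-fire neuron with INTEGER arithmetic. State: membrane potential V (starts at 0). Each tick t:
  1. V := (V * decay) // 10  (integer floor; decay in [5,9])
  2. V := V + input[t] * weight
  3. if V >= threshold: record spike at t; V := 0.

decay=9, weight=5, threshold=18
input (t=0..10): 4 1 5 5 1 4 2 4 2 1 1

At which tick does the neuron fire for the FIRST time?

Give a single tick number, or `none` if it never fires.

t=0: input=4 -> V=0 FIRE
t=1: input=1 -> V=5
t=2: input=5 -> V=0 FIRE
t=3: input=5 -> V=0 FIRE
t=4: input=1 -> V=5
t=5: input=4 -> V=0 FIRE
t=6: input=2 -> V=10
t=7: input=4 -> V=0 FIRE
t=8: input=2 -> V=10
t=9: input=1 -> V=14
t=10: input=1 -> V=17

Answer: 0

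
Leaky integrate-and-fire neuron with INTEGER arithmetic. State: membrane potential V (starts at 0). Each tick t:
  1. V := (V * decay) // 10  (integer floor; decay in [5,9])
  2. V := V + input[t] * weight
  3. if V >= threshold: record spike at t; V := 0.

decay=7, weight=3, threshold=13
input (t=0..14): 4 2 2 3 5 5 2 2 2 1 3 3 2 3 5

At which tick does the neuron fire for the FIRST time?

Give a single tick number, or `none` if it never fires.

Answer: 1

Derivation:
t=0: input=4 -> V=12
t=1: input=2 -> V=0 FIRE
t=2: input=2 -> V=6
t=3: input=3 -> V=0 FIRE
t=4: input=5 -> V=0 FIRE
t=5: input=5 -> V=0 FIRE
t=6: input=2 -> V=6
t=7: input=2 -> V=10
t=8: input=2 -> V=0 FIRE
t=9: input=1 -> V=3
t=10: input=3 -> V=11
t=11: input=3 -> V=0 FIRE
t=12: input=2 -> V=6
t=13: input=3 -> V=0 FIRE
t=14: input=5 -> V=0 FIRE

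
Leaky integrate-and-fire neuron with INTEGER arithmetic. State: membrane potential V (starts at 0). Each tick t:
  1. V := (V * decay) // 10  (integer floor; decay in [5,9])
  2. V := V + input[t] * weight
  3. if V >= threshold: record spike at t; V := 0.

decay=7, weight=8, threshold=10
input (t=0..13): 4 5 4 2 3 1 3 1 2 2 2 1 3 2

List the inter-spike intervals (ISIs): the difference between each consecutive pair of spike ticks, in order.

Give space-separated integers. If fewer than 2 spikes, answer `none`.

Answer: 1 1 1 1 2 2 1 1 2 1

Derivation:
t=0: input=4 -> V=0 FIRE
t=1: input=5 -> V=0 FIRE
t=2: input=4 -> V=0 FIRE
t=3: input=2 -> V=0 FIRE
t=4: input=3 -> V=0 FIRE
t=5: input=1 -> V=8
t=6: input=3 -> V=0 FIRE
t=7: input=1 -> V=8
t=8: input=2 -> V=0 FIRE
t=9: input=2 -> V=0 FIRE
t=10: input=2 -> V=0 FIRE
t=11: input=1 -> V=8
t=12: input=3 -> V=0 FIRE
t=13: input=2 -> V=0 FIRE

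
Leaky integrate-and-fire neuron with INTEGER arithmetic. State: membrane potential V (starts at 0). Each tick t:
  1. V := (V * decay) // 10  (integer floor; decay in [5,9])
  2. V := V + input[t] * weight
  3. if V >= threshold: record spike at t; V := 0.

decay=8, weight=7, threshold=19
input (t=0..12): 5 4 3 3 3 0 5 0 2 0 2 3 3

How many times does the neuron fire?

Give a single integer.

t=0: input=5 -> V=0 FIRE
t=1: input=4 -> V=0 FIRE
t=2: input=3 -> V=0 FIRE
t=3: input=3 -> V=0 FIRE
t=4: input=3 -> V=0 FIRE
t=5: input=0 -> V=0
t=6: input=5 -> V=0 FIRE
t=7: input=0 -> V=0
t=8: input=2 -> V=14
t=9: input=0 -> V=11
t=10: input=2 -> V=0 FIRE
t=11: input=3 -> V=0 FIRE
t=12: input=3 -> V=0 FIRE

Answer: 9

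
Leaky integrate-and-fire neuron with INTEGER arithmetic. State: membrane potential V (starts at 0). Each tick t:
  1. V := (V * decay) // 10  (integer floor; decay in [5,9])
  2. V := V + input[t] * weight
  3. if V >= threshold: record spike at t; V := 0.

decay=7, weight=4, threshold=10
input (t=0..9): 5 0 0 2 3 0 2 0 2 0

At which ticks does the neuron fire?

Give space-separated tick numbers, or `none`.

Answer: 0 4 8

Derivation:
t=0: input=5 -> V=0 FIRE
t=1: input=0 -> V=0
t=2: input=0 -> V=0
t=3: input=2 -> V=8
t=4: input=3 -> V=0 FIRE
t=5: input=0 -> V=0
t=6: input=2 -> V=8
t=7: input=0 -> V=5
t=8: input=2 -> V=0 FIRE
t=9: input=0 -> V=0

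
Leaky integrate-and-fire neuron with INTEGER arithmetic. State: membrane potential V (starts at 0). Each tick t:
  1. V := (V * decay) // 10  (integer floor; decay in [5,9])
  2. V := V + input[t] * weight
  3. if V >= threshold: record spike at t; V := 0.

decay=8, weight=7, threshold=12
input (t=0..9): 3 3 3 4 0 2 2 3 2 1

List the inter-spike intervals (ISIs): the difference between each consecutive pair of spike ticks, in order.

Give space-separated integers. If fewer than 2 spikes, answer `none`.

Answer: 1 1 1 2 1 1 1

Derivation:
t=0: input=3 -> V=0 FIRE
t=1: input=3 -> V=0 FIRE
t=2: input=3 -> V=0 FIRE
t=3: input=4 -> V=0 FIRE
t=4: input=0 -> V=0
t=5: input=2 -> V=0 FIRE
t=6: input=2 -> V=0 FIRE
t=7: input=3 -> V=0 FIRE
t=8: input=2 -> V=0 FIRE
t=9: input=1 -> V=7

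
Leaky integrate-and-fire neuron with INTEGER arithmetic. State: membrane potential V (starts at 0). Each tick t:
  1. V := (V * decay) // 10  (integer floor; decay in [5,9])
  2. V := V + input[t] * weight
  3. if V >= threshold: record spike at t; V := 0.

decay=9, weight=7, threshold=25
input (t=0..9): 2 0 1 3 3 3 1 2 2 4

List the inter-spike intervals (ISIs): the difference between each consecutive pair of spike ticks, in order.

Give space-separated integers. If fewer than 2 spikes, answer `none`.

t=0: input=2 -> V=14
t=1: input=0 -> V=12
t=2: input=1 -> V=17
t=3: input=3 -> V=0 FIRE
t=4: input=3 -> V=21
t=5: input=3 -> V=0 FIRE
t=6: input=1 -> V=7
t=7: input=2 -> V=20
t=8: input=2 -> V=0 FIRE
t=9: input=4 -> V=0 FIRE

Answer: 2 3 1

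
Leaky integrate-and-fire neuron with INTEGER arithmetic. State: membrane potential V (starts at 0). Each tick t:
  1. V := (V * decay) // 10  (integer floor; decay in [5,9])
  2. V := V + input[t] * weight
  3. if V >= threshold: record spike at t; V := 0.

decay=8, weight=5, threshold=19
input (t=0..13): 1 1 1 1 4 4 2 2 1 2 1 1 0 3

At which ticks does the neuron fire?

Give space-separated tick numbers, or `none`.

t=0: input=1 -> V=5
t=1: input=1 -> V=9
t=2: input=1 -> V=12
t=3: input=1 -> V=14
t=4: input=4 -> V=0 FIRE
t=5: input=4 -> V=0 FIRE
t=6: input=2 -> V=10
t=7: input=2 -> V=18
t=8: input=1 -> V=0 FIRE
t=9: input=2 -> V=10
t=10: input=1 -> V=13
t=11: input=1 -> V=15
t=12: input=0 -> V=12
t=13: input=3 -> V=0 FIRE

Answer: 4 5 8 13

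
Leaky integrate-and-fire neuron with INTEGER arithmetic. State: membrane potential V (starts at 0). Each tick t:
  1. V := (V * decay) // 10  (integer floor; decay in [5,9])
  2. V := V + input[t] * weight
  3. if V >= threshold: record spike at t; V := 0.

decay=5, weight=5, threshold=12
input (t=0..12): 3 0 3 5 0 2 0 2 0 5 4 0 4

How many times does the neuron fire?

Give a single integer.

t=0: input=3 -> V=0 FIRE
t=1: input=0 -> V=0
t=2: input=3 -> V=0 FIRE
t=3: input=5 -> V=0 FIRE
t=4: input=0 -> V=0
t=5: input=2 -> V=10
t=6: input=0 -> V=5
t=7: input=2 -> V=0 FIRE
t=8: input=0 -> V=0
t=9: input=5 -> V=0 FIRE
t=10: input=4 -> V=0 FIRE
t=11: input=0 -> V=0
t=12: input=4 -> V=0 FIRE

Answer: 7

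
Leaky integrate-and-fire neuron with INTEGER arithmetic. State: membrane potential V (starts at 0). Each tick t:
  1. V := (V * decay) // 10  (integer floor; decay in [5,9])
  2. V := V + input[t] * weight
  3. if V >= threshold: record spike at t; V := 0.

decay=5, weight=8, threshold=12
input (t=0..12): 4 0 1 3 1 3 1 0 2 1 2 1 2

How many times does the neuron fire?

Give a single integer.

Answer: 6

Derivation:
t=0: input=4 -> V=0 FIRE
t=1: input=0 -> V=0
t=2: input=1 -> V=8
t=3: input=3 -> V=0 FIRE
t=4: input=1 -> V=8
t=5: input=3 -> V=0 FIRE
t=6: input=1 -> V=8
t=7: input=0 -> V=4
t=8: input=2 -> V=0 FIRE
t=9: input=1 -> V=8
t=10: input=2 -> V=0 FIRE
t=11: input=1 -> V=8
t=12: input=2 -> V=0 FIRE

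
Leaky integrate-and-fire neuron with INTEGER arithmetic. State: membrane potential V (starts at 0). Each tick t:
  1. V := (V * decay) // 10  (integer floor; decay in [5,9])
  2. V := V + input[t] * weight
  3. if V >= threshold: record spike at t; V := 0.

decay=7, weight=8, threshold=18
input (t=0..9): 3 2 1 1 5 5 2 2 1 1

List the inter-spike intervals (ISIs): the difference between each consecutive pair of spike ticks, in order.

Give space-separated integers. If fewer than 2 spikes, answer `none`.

t=0: input=3 -> V=0 FIRE
t=1: input=2 -> V=16
t=2: input=1 -> V=0 FIRE
t=3: input=1 -> V=8
t=4: input=5 -> V=0 FIRE
t=5: input=5 -> V=0 FIRE
t=6: input=2 -> V=16
t=7: input=2 -> V=0 FIRE
t=8: input=1 -> V=8
t=9: input=1 -> V=13

Answer: 2 2 1 2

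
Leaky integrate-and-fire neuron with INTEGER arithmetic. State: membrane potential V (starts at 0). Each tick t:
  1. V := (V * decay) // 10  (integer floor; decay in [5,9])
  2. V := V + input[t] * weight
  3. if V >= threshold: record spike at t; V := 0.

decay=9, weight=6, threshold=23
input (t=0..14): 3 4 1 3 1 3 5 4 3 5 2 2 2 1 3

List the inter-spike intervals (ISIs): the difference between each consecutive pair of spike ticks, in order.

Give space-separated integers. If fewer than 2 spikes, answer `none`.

Answer: 2 2 1 1 2 3 2

Derivation:
t=0: input=3 -> V=18
t=1: input=4 -> V=0 FIRE
t=2: input=1 -> V=6
t=3: input=3 -> V=0 FIRE
t=4: input=1 -> V=6
t=5: input=3 -> V=0 FIRE
t=6: input=5 -> V=0 FIRE
t=7: input=4 -> V=0 FIRE
t=8: input=3 -> V=18
t=9: input=5 -> V=0 FIRE
t=10: input=2 -> V=12
t=11: input=2 -> V=22
t=12: input=2 -> V=0 FIRE
t=13: input=1 -> V=6
t=14: input=3 -> V=0 FIRE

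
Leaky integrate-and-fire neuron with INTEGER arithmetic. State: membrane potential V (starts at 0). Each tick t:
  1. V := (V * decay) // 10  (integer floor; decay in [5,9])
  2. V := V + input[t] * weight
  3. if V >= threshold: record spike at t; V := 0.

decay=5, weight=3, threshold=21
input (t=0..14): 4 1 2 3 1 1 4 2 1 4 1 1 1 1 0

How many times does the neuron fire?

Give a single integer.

Answer: 0

Derivation:
t=0: input=4 -> V=12
t=1: input=1 -> V=9
t=2: input=2 -> V=10
t=3: input=3 -> V=14
t=4: input=1 -> V=10
t=5: input=1 -> V=8
t=6: input=4 -> V=16
t=7: input=2 -> V=14
t=8: input=1 -> V=10
t=9: input=4 -> V=17
t=10: input=1 -> V=11
t=11: input=1 -> V=8
t=12: input=1 -> V=7
t=13: input=1 -> V=6
t=14: input=0 -> V=3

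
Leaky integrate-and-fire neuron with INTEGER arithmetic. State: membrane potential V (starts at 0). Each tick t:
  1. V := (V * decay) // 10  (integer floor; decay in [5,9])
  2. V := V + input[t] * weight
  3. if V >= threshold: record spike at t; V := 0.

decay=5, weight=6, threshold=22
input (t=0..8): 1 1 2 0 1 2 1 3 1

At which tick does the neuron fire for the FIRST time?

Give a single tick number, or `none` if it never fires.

t=0: input=1 -> V=6
t=1: input=1 -> V=9
t=2: input=2 -> V=16
t=3: input=0 -> V=8
t=4: input=1 -> V=10
t=5: input=2 -> V=17
t=6: input=1 -> V=14
t=7: input=3 -> V=0 FIRE
t=8: input=1 -> V=6

Answer: 7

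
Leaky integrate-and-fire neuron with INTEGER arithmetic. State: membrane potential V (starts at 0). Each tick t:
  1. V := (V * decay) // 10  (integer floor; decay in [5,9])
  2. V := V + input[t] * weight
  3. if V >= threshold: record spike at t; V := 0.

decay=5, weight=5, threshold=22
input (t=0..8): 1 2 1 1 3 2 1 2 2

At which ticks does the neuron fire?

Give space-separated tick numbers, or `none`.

Answer: none

Derivation:
t=0: input=1 -> V=5
t=1: input=2 -> V=12
t=2: input=1 -> V=11
t=3: input=1 -> V=10
t=4: input=3 -> V=20
t=5: input=2 -> V=20
t=6: input=1 -> V=15
t=7: input=2 -> V=17
t=8: input=2 -> V=18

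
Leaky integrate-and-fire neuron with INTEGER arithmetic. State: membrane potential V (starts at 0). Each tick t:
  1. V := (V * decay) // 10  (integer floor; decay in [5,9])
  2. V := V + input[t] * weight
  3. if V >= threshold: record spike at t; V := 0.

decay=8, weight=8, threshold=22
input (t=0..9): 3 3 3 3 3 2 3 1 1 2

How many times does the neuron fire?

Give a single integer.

Answer: 7

Derivation:
t=0: input=3 -> V=0 FIRE
t=1: input=3 -> V=0 FIRE
t=2: input=3 -> V=0 FIRE
t=3: input=3 -> V=0 FIRE
t=4: input=3 -> V=0 FIRE
t=5: input=2 -> V=16
t=6: input=3 -> V=0 FIRE
t=7: input=1 -> V=8
t=8: input=1 -> V=14
t=9: input=2 -> V=0 FIRE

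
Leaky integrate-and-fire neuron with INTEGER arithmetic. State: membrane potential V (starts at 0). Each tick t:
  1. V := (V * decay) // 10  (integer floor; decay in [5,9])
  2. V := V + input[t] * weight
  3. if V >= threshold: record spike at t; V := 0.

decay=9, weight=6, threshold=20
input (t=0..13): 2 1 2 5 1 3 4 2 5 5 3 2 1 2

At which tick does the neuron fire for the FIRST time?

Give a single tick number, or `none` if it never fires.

t=0: input=2 -> V=12
t=1: input=1 -> V=16
t=2: input=2 -> V=0 FIRE
t=3: input=5 -> V=0 FIRE
t=4: input=1 -> V=6
t=5: input=3 -> V=0 FIRE
t=6: input=4 -> V=0 FIRE
t=7: input=2 -> V=12
t=8: input=5 -> V=0 FIRE
t=9: input=5 -> V=0 FIRE
t=10: input=3 -> V=18
t=11: input=2 -> V=0 FIRE
t=12: input=1 -> V=6
t=13: input=2 -> V=17

Answer: 2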